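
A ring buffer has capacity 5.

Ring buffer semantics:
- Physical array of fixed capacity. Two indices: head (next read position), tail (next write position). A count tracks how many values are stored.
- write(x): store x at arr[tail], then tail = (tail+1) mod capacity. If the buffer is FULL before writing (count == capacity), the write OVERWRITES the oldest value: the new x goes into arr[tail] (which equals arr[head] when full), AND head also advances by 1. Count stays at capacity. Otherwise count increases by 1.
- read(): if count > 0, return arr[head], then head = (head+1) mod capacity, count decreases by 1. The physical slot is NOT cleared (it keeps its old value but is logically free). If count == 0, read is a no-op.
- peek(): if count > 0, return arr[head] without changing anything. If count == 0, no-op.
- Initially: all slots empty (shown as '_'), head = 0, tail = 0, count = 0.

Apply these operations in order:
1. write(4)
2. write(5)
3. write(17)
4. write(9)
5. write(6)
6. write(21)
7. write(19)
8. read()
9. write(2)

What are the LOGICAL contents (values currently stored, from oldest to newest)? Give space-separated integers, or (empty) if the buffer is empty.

After op 1 (write(4)): arr=[4 _ _ _ _] head=0 tail=1 count=1
After op 2 (write(5)): arr=[4 5 _ _ _] head=0 tail=2 count=2
After op 3 (write(17)): arr=[4 5 17 _ _] head=0 tail=3 count=3
After op 4 (write(9)): arr=[4 5 17 9 _] head=0 tail=4 count=4
After op 5 (write(6)): arr=[4 5 17 9 6] head=0 tail=0 count=5
After op 6 (write(21)): arr=[21 5 17 9 6] head=1 tail=1 count=5
After op 7 (write(19)): arr=[21 19 17 9 6] head=2 tail=2 count=5
After op 8 (read()): arr=[21 19 17 9 6] head=3 tail=2 count=4
After op 9 (write(2)): arr=[21 19 2 9 6] head=3 tail=3 count=5

Answer: 9 6 21 19 2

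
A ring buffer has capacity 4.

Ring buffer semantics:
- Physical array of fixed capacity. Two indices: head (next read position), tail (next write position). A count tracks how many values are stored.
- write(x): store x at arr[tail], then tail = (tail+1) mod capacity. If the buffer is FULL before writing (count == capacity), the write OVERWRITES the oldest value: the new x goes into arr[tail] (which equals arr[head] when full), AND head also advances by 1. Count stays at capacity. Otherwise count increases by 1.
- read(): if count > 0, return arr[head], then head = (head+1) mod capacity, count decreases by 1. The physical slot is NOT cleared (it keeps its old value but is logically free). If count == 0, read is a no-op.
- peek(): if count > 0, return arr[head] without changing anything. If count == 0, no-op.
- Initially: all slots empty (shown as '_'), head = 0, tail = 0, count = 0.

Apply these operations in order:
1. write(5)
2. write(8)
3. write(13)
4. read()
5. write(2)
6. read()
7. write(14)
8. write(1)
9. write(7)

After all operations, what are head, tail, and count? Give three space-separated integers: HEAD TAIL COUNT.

Answer: 3 3 4

Derivation:
After op 1 (write(5)): arr=[5 _ _ _] head=0 tail=1 count=1
After op 2 (write(8)): arr=[5 8 _ _] head=0 tail=2 count=2
After op 3 (write(13)): arr=[5 8 13 _] head=0 tail=3 count=3
After op 4 (read()): arr=[5 8 13 _] head=1 tail=3 count=2
After op 5 (write(2)): arr=[5 8 13 2] head=1 tail=0 count=3
After op 6 (read()): arr=[5 8 13 2] head=2 tail=0 count=2
After op 7 (write(14)): arr=[14 8 13 2] head=2 tail=1 count=3
After op 8 (write(1)): arr=[14 1 13 2] head=2 tail=2 count=4
After op 9 (write(7)): arr=[14 1 7 2] head=3 tail=3 count=4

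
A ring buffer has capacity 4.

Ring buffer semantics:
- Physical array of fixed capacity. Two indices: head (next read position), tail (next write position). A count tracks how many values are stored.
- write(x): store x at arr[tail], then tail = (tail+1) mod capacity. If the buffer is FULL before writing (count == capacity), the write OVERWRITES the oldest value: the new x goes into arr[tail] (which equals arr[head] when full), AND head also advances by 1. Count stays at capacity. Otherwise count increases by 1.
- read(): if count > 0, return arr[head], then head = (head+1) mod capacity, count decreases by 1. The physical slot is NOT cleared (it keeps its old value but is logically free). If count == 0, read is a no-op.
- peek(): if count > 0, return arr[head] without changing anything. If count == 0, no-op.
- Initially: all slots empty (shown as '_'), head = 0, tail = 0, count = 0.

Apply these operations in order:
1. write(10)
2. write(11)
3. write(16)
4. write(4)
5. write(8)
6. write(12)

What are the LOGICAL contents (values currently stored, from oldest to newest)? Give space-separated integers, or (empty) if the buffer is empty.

Answer: 16 4 8 12

Derivation:
After op 1 (write(10)): arr=[10 _ _ _] head=0 tail=1 count=1
After op 2 (write(11)): arr=[10 11 _ _] head=0 tail=2 count=2
After op 3 (write(16)): arr=[10 11 16 _] head=0 tail=3 count=3
After op 4 (write(4)): arr=[10 11 16 4] head=0 tail=0 count=4
After op 5 (write(8)): arr=[8 11 16 4] head=1 tail=1 count=4
After op 6 (write(12)): arr=[8 12 16 4] head=2 tail=2 count=4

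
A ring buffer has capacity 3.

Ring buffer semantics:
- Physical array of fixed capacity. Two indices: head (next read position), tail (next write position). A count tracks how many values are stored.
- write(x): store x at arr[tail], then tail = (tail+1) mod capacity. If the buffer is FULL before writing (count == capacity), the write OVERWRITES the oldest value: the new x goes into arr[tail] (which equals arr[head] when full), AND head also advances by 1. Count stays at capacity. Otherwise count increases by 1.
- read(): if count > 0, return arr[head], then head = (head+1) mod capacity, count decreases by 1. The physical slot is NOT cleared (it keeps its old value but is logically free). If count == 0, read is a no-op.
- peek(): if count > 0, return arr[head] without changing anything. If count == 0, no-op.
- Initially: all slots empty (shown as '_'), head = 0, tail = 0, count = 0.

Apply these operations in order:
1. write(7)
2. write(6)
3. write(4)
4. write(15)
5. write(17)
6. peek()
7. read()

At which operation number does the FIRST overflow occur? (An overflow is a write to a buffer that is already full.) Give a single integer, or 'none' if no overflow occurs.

Answer: 4

Derivation:
After op 1 (write(7)): arr=[7 _ _] head=0 tail=1 count=1
After op 2 (write(6)): arr=[7 6 _] head=0 tail=2 count=2
After op 3 (write(4)): arr=[7 6 4] head=0 tail=0 count=3
After op 4 (write(15)): arr=[15 6 4] head=1 tail=1 count=3
After op 5 (write(17)): arr=[15 17 4] head=2 tail=2 count=3
After op 6 (peek()): arr=[15 17 4] head=2 tail=2 count=3
After op 7 (read()): arr=[15 17 4] head=0 tail=2 count=2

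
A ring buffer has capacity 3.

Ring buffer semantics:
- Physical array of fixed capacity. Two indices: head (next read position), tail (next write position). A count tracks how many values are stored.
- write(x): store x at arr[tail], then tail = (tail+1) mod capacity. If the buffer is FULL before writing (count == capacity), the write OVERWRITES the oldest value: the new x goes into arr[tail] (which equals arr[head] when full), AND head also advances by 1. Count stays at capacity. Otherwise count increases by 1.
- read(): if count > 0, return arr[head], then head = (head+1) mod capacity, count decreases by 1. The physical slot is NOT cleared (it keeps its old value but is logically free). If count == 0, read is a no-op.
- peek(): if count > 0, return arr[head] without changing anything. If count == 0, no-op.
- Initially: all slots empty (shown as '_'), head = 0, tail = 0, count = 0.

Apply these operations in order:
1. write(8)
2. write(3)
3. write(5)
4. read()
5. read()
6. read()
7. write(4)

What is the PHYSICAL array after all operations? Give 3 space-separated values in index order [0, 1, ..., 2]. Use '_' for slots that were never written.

Answer: 4 3 5

Derivation:
After op 1 (write(8)): arr=[8 _ _] head=0 tail=1 count=1
After op 2 (write(3)): arr=[8 3 _] head=0 tail=2 count=2
After op 3 (write(5)): arr=[8 3 5] head=0 tail=0 count=3
After op 4 (read()): arr=[8 3 5] head=1 tail=0 count=2
After op 5 (read()): arr=[8 3 5] head=2 tail=0 count=1
After op 6 (read()): arr=[8 3 5] head=0 tail=0 count=0
After op 7 (write(4)): arr=[4 3 5] head=0 tail=1 count=1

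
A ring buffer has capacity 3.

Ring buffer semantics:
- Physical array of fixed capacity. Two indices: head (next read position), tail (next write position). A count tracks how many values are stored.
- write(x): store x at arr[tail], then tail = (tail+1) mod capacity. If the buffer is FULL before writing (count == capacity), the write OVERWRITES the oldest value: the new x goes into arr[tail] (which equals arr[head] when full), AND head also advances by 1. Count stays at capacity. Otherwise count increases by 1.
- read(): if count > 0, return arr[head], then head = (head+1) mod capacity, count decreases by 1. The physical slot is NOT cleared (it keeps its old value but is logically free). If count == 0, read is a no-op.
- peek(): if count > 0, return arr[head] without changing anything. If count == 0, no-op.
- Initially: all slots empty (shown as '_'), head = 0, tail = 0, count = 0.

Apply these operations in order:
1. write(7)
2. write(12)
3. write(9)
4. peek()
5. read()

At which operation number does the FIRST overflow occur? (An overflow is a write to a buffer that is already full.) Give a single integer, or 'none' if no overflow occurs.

Answer: none

Derivation:
After op 1 (write(7)): arr=[7 _ _] head=0 tail=1 count=1
After op 2 (write(12)): arr=[7 12 _] head=0 tail=2 count=2
After op 3 (write(9)): arr=[7 12 9] head=0 tail=0 count=3
After op 4 (peek()): arr=[7 12 9] head=0 tail=0 count=3
After op 5 (read()): arr=[7 12 9] head=1 tail=0 count=2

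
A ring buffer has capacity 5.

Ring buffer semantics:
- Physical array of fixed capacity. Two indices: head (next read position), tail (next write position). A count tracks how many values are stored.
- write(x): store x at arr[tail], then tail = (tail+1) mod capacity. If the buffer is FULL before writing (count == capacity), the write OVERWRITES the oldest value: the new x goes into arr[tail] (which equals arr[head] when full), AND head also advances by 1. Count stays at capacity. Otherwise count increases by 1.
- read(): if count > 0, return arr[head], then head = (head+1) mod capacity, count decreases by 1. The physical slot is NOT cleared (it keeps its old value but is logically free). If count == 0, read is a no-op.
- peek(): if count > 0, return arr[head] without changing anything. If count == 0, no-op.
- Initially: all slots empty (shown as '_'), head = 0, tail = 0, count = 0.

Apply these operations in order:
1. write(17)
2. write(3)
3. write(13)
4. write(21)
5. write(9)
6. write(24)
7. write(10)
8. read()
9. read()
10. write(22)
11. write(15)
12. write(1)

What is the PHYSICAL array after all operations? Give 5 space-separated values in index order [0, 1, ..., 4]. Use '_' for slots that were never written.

After op 1 (write(17)): arr=[17 _ _ _ _] head=0 tail=1 count=1
After op 2 (write(3)): arr=[17 3 _ _ _] head=0 tail=2 count=2
After op 3 (write(13)): arr=[17 3 13 _ _] head=0 tail=3 count=3
After op 4 (write(21)): arr=[17 3 13 21 _] head=0 tail=4 count=4
After op 5 (write(9)): arr=[17 3 13 21 9] head=0 tail=0 count=5
After op 6 (write(24)): arr=[24 3 13 21 9] head=1 tail=1 count=5
After op 7 (write(10)): arr=[24 10 13 21 9] head=2 tail=2 count=5
After op 8 (read()): arr=[24 10 13 21 9] head=3 tail=2 count=4
After op 9 (read()): arr=[24 10 13 21 9] head=4 tail=2 count=3
After op 10 (write(22)): arr=[24 10 22 21 9] head=4 tail=3 count=4
After op 11 (write(15)): arr=[24 10 22 15 9] head=4 tail=4 count=5
After op 12 (write(1)): arr=[24 10 22 15 1] head=0 tail=0 count=5

Answer: 24 10 22 15 1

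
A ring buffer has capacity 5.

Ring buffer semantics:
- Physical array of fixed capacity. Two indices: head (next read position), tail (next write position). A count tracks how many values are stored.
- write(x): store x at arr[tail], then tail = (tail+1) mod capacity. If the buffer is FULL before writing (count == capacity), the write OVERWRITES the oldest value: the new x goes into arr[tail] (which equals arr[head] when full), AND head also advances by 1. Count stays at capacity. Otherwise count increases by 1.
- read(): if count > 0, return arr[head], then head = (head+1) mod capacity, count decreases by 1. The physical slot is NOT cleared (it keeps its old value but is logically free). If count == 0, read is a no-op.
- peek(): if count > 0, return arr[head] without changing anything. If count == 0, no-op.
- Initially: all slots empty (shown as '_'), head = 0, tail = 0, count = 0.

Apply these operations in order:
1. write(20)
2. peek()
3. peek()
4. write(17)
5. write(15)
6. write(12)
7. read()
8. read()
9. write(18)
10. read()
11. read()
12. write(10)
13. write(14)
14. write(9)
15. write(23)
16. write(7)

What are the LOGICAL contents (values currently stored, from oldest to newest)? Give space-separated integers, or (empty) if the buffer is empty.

Answer: 10 14 9 23 7

Derivation:
After op 1 (write(20)): arr=[20 _ _ _ _] head=0 tail=1 count=1
After op 2 (peek()): arr=[20 _ _ _ _] head=0 tail=1 count=1
After op 3 (peek()): arr=[20 _ _ _ _] head=0 tail=1 count=1
After op 4 (write(17)): arr=[20 17 _ _ _] head=0 tail=2 count=2
After op 5 (write(15)): arr=[20 17 15 _ _] head=0 tail=3 count=3
After op 6 (write(12)): arr=[20 17 15 12 _] head=0 tail=4 count=4
After op 7 (read()): arr=[20 17 15 12 _] head=1 tail=4 count=3
After op 8 (read()): arr=[20 17 15 12 _] head=2 tail=4 count=2
After op 9 (write(18)): arr=[20 17 15 12 18] head=2 tail=0 count=3
After op 10 (read()): arr=[20 17 15 12 18] head=3 tail=0 count=2
After op 11 (read()): arr=[20 17 15 12 18] head=4 tail=0 count=1
After op 12 (write(10)): arr=[10 17 15 12 18] head=4 tail=1 count=2
After op 13 (write(14)): arr=[10 14 15 12 18] head=4 tail=2 count=3
After op 14 (write(9)): arr=[10 14 9 12 18] head=4 tail=3 count=4
After op 15 (write(23)): arr=[10 14 9 23 18] head=4 tail=4 count=5
After op 16 (write(7)): arr=[10 14 9 23 7] head=0 tail=0 count=5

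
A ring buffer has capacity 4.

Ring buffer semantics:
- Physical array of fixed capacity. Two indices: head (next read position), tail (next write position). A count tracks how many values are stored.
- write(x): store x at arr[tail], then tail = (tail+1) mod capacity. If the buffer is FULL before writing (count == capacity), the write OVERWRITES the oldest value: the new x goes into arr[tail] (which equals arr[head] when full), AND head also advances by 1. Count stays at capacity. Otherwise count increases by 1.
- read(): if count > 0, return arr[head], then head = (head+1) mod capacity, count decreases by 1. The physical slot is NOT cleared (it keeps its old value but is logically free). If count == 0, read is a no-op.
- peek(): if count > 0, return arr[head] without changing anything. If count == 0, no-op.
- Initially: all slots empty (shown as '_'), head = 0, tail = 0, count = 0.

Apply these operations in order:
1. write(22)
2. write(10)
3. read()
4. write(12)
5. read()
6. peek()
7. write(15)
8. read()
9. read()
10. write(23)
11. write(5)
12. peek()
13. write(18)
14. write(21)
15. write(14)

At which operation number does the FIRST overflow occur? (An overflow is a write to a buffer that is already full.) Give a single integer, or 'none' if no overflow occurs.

After op 1 (write(22)): arr=[22 _ _ _] head=0 tail=1 count=1
After op 2 (write(10)): arr=[22 10 _ _] head=0 tail=2 count=2
After op 3 (read()): arr=[22 10 _ _] head=1 tail=2 count=1
After op 4 (write(12)): arr=[22 10 12 _] head=1 tail=3 count=2
After op 5 (read()): arr=[22 10 12 _] head=2 tail=3 count=1
After op 6 (peek()): arr=[22 10 12 _] head=2 tail=3 count=1
After op 7 (write(15)): arr=[22 10 12 15] head=2 tail=0 count=2
After op 8 (read()): arr=[22 10 12 15] head=3 tail=0 count=1
After op 9 (read()): arr=[22 10 12 15] head=0 tail=0 count=0
After op 10 (write(23)): arr=[23 10 12 15] head=0 tail=1 count=1
After op 11 (write(5)): arr=[23 5 12 15] head=0 tail=2 count=2
After op 12 (peek()): arr=[23 5 12 15] head=0 tail=2 count=2
After op 13 (write(18)): arr=[23 5 18 15] head=0 tail=3 count=3
After op 14 (write(21)): arr=[23 5 18 21] head=0 tail=0 count=4
After op 15 (write(14)): arr=[14 5 18 21] head=1 tail=1 count=4

Answer: 15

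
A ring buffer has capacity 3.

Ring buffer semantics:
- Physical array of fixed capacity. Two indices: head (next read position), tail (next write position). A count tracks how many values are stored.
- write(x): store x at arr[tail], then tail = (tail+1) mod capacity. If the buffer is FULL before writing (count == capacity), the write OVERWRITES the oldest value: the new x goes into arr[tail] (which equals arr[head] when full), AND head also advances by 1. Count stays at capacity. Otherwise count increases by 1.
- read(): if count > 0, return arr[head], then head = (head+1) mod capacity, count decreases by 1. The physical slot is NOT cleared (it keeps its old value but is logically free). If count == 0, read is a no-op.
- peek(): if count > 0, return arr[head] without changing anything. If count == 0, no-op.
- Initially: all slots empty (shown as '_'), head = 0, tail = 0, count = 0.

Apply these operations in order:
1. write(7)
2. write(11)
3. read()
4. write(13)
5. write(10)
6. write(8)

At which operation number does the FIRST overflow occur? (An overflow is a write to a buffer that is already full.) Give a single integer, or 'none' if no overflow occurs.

Answer: 6

Derivation:
After op 1 (write(7)): arr=[7 _ _] head=0 tail=1 count=1
After op 2 (write(11)): arr=[7 11 _] head=0 tail=2 count=2
After op 3 (read()): arr=[7 11 _] head=1 tail=2 count=1
After op 4 (write(13)): arr=[7 11 13] head=1 tail=0 count=2
After op 5 (write(10)): arr=[10 11 13] head=1 tail=1 count=3
After op 6 (write(8)): arr=[10 8 13] head=2 tail=2 count=3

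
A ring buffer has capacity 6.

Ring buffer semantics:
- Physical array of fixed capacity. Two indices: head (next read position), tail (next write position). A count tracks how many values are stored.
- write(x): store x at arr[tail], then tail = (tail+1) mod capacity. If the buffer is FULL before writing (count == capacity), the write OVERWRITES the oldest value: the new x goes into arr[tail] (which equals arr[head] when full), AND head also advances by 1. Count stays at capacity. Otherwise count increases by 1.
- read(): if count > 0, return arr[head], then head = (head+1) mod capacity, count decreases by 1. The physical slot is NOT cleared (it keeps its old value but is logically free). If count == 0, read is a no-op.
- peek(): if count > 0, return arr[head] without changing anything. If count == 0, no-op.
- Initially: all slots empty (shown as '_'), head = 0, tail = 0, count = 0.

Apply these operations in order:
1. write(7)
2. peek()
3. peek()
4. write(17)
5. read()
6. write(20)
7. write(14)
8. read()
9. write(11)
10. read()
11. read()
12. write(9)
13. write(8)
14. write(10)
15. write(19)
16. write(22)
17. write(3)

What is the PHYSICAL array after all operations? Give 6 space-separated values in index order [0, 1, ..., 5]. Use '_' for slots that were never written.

Answer: 8 10 19 22 3 9

Derivation:
After op 1 (write(7)): arr=[7 _ _ _ _ _] head=0 tail=1 count=1
After op 2 (peek()): arr=[7 _ _ _ _ _] head=0 tail=1 count=1
After op 3 (peek()): arr=[7 _ _ _ _ _] head=0 tail=1 count=1
After op 4 (write(17)): arr=[7 17 _ _ _ _] head=0 tail=2 count=2
After op 5 (read()): arr=[7 17 _ _ _ _] head=1 tail=2 count=1
After op 6 (write(20)): arr=[7 17 20 _ _ _] head=1 tail=3 count=2
After op 7 (write(14)): arr=[7 17 20 14 _ _] head=1 tail=4 count=3
After op 8 (read()): arr=[7 17 20 14 _ _] head=2 tail=4 count=2
After op 9 (write(11)): arr=[7 17 20 14 11 _] head=2 tail=5 count=3
After op 10 (read()): arr=[7 17 20 14 11 _] head=3 tail=5 count=2
After op 11 (read()): arr=[7 17 20 14 11 _] head=4 tail=5 count=1
After op 12 (write(9)): arr=[7 17 20 14 11 9] head=4 tail=0 count=2
After op 13 (write(8)): arr=[8 17 20 14 11 9] head=4 tail=1 count=3
After op 14 (write(10)): arr=[8 10 20 14 11 9] head=4 tail=2 count=4
After op 15 (write(19)): arr=[8 10 19 14 11 9] head=4 tail=3 count=5
After op 16 (write(22)): arr=[8 10 19 22 11 9] head=4 tail=4 count=6
After op 17 (write(3)): arr=[8 10 19 22 3 9] head=5 tail=5 count=6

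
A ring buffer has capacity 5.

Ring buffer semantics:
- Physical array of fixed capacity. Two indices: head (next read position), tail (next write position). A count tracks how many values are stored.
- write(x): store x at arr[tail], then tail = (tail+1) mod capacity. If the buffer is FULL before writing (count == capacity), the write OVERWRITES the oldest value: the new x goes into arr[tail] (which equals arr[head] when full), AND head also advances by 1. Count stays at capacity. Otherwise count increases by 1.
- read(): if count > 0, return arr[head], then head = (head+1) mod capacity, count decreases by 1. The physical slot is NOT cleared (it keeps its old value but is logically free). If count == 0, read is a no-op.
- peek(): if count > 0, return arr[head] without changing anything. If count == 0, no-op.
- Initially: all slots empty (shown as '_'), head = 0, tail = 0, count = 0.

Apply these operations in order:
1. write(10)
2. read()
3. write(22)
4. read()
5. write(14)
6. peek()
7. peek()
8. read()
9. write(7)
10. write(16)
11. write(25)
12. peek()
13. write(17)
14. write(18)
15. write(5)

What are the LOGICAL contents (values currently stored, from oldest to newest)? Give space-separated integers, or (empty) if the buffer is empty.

Answer: 16 25 17 18 5

Derivation:
After op 1 (write(10)): arr=[10 _ _ _ _] head=0 tail=1 count=1
After op 2 (read()): arr=[10 _ _ _ _] head=1 tail=1 count=0
After op 3 (write(22)): arr=[10 22 _ _ _] head=1 tail=2 count=1
After op 4 (read()): arr=[10 22 _ _ _] head=2 tail=2 count=0
After op 5 (write(14)): arr=[10 22 14 _ _] head=2 tail=3 count=1
After op 6 (peek()): arr=[10 22 14 _ _] head=2 tail=3 count=1
After op 7 (peek()): arr=[10 22 14 _ _] head=2 tail=3 count=1
After op 8 (read()): arr=[10 22 14 _ _] head=3 tail=3 count=0
After op 9 (write(7)): arr=[10 22 14 7 _] head=3 tail=4 count=1
After op 10 (write(16)): arr=[10 22 14 7 16] head=3 tail=0 count=2
After op 11 (write(25)): arr=[25 22 14 7 16] head=3 tail=1 count=3
After op 12 (peek()): arr=[25 22 14 7 16] head=3 tail=1 count=3
After op 13 (write(17)): arr=[25 17 14 7 16] head=3 tail=2 count=4
After op 14 (write(18)): arr=[25 17 18 7 16] head=3 tail=3 count=5
After op 15 (write(5)): arr=[25 17 18 5 16] head=4 tail=4 count=5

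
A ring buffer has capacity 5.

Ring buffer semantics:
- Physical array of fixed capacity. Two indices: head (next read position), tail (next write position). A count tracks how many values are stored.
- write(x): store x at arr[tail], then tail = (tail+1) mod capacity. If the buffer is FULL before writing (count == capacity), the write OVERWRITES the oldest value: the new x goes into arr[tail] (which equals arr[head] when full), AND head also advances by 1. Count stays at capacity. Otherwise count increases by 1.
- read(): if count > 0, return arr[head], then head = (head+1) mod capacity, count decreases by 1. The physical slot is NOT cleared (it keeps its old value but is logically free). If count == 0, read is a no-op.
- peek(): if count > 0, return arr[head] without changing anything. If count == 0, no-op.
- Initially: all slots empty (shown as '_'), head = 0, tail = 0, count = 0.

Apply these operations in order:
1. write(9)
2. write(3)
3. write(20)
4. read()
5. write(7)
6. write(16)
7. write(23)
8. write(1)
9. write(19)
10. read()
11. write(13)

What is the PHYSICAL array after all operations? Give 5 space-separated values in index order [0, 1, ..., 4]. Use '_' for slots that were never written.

Answer: 23 1 19 13 16

Derivation:
After op 1 (write(9)): arr=[9 _ _ _ _] head=0 tail=1 count=1
After op 2 (write(3)): arr=[9 3 _ _ _] head=0 tail=2 count=2
After op 3 (write(20)): arr=[9 3 20 _ _] head=0 tail=3 count=3
After op 4 (read()): arr=[9 3 20 _ _] head=1 tail=3 count=2
After op 5 (write(7)): arr=[9 3 20 7 _] head=1 tail=4 count=3
After op 6 (write(16)): arr=[9 3 20 7 16] head=1 tail=0 count=4
After op 7 (write(23)): arr=[23 3 20 7 16] head=1 tail=1 count=5
After op 8 (write(1)): arr=[23 1 20 7 16] head=2 tail=2 count=5
After op 9 (write(19)): arr=[23 1 19 7 16] head=3 tail=3 count=5
After op 10 (read()): arr=[23 1 19 7 16] head=4 tail=3 count=4
After op 11 (write(13)): arr=[23 1 19 13 16] head=4 tail=4 count=5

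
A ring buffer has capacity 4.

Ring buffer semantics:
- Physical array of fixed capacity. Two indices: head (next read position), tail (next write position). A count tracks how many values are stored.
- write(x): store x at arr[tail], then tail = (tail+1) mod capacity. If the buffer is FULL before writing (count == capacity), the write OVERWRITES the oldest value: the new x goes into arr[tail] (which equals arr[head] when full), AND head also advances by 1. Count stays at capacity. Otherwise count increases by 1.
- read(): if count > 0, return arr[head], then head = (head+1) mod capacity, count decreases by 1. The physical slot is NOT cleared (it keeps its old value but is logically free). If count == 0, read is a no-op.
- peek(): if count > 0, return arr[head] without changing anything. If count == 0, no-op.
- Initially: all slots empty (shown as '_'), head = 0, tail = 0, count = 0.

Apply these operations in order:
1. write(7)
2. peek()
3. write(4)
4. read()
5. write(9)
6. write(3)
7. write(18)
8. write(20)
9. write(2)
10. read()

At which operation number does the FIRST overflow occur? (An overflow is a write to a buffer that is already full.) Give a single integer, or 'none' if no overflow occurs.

Answer: 8

Derivation:
After op 1 (write(7)): arr=[7 _ _ _] head=0 tail=1 count=1
After op 2 (peek()): arr=[7 _ _ _] head=0 tail=1 count=1
After op 3 (write(4)): arr=[7 4 _ _] head=0 tail=2 count=2
After op 4 (read()): arr=[7 4 _ _] head=1 tail=2 count=1
After op 5 (write(9)): arr=[7 4 9 _] head=1 tail=3 count=2
After op 6 (write(3)): arr=[7 4 9 3] head=1 tail=0 count=3
After op 7 (write(18)): arr=[18 4 9 3] head=1 tail=1 count=4
After op 8 (write(20)): arr=[18 20 9 3] head=2 tail=2 count=4
After op 9 (write(2)): arr=[18 20 2 3] head=3 tail=3 count=4
After op 10 (read()): arr=[18 20 2 3] head=0 tail=3 count=3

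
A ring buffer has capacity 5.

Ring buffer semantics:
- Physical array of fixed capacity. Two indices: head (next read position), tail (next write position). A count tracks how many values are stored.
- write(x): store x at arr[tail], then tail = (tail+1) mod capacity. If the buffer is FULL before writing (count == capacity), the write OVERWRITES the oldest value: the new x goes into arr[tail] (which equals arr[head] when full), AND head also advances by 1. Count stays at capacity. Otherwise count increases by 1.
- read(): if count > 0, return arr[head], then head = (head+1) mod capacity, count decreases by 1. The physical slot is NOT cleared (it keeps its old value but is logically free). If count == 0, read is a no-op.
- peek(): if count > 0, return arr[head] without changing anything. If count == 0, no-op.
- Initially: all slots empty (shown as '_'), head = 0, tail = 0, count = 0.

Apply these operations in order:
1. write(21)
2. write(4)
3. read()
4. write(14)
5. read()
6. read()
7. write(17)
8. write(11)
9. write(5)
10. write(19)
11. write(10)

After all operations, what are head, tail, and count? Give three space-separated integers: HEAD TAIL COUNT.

After op 1 (write(21)): arr=[21 _ _ _ _] head=0 tail=1 count=1
After op 2 (write(4)): arr=[21 4 _ _ _] head=0 tail=2 count=2
After op 3 (read()): arr=[21 4 _ _ _] head=1 tail=2 count=1
After op 4 (write(14)): arr=[21 4 14 _ _] head=1 tail=3 count=2
After op 5 (read()): arr=[21 4 14 _ _] head=2 tail=3 count=1
After op 6 (read()): arr=[21 4 14 _ _] head=3 tail=3 count=0
After op 7 (write(17)): arr=[21 4 14 17 _] head=3 tail=4 count=1
After op 8 (write(11)): arr=[21 4 14 17 11] head=3 tail=0 count=2
After op 9 (write(5)): arr=[5 4 14 17 11] head=3 tail=1 count=3
After op 10 (write(19)): arr=[5 19 14 17 11] head=3 tail=2 count=4
After op 11 (write(10)): arr=[5 19 10 17 11] head=3 tail=3 count=5

Answer: 3 3 5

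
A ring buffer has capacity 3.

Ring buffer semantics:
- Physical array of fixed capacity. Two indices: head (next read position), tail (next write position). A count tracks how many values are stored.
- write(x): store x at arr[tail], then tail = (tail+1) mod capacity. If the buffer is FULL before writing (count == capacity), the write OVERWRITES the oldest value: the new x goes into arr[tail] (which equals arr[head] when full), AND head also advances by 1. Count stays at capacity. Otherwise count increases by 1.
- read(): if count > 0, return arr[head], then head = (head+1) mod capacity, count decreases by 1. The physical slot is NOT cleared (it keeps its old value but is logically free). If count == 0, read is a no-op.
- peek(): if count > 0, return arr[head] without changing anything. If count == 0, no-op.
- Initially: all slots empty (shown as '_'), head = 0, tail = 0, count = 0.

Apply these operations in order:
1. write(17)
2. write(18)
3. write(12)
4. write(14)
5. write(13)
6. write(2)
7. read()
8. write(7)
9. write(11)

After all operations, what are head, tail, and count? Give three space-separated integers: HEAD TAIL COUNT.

After op 1 (write(17)): arr=[17 _ _] head=0 tail=1 count=1
After op 2 (write(18)): arr=[17 18 _] head=0 tail=2 count=2
After op 3 (write(12)): arr=[17 18 12] head=0 tail=0 count=3
After op 4 (write(14)): arr=[14 18 12] head=1 tail=1 count=3
After op 5 (write(13)): arr=[14 13 12] head=2 tail=2 count=3
After op 6 (write(2)): arr=[14 13 2] head=0 tail=0 count=3
After op 7 (read()): arr=[14 13 2] head=1 tail=0 count=2
After op 8 (write(7)): arr=[7 13 2] head=1 tail=1 count=3
After op 9 (write(11)): arr=[7 11 2] head=2 tail=2 count=3

Answer: 2 2 3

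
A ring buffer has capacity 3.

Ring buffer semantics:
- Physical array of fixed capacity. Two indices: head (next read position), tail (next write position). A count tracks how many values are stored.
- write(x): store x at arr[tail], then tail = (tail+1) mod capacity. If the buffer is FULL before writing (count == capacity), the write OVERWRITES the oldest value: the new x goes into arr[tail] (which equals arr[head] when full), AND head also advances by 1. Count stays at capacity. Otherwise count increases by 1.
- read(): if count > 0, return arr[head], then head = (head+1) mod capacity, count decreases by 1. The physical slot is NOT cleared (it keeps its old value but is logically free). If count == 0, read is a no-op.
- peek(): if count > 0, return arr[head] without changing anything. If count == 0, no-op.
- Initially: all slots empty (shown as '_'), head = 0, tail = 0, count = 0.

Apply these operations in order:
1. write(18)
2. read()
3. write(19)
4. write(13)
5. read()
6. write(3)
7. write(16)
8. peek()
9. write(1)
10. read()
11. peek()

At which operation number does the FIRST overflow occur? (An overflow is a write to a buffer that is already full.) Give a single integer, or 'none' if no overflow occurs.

Answer: 9

Derivation:
After op 1 (write(18)): arr=[18 _ _] head=0 tail=1 count=1
After op 2 (read()): arr=[18 _ _] head=1 tail=1 count=0
After op 3 (write(19)): arr=[18 19 _] head=1 tail=2 count=1
After op 4 (write(13)): arr=[18 19 13] head=1 tail=0 count=2
After op 5 (read()): arr=[18 19 13] head=2 tail=0 count=1
After op 6 (write(3)): arr=[3 19 13] head=2 tail=1 count=2
After op 7 (write(16)): arr=[3 16 13] head=2 tail=2 count=3
After op 8 (peek()): arr=[3 16 13] head=2 tail=2 count=3
After op 9 (write(1)): arr=[3 16 1] head=0 tail=0 count=3
After op 10 (read()): arr=[3 16 1] head=1 tail=0 count=2
After op 11 (peek()): arr=[3 16 1] head=1 tail=0 count=2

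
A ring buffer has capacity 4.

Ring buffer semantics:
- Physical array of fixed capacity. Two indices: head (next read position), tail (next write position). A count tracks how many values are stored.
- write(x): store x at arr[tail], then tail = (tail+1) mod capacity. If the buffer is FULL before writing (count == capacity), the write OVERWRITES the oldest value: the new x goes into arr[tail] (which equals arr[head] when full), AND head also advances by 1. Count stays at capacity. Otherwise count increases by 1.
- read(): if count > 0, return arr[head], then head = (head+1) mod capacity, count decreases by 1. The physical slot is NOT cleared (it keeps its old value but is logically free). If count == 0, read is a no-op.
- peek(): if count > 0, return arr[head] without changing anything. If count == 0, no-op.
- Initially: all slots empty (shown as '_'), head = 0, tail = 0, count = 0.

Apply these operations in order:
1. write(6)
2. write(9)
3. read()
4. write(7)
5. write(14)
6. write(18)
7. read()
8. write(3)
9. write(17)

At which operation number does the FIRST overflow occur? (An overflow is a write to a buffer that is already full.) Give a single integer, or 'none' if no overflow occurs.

After op 1 (write(6)): arr=[6 _ _ _] head=0 tail=1 count=1
After op 2 (write(9)): arr=[6 9 _ _] head=0 tail=2 count=2
After op 3 (read()): arr=[6 9 _ _] head=1 tail=2 count=1
After op 4 (write(7)): arr=[6 9 7 _] head=1 tail=3 count=2
After op 5 (write(14)): arr=[6 9 7 14] head=1 tail=0 count=3
After op 6 (write(18)): arr=[18 9 7 14] head=1 tail=1 count=4
After op 7 (read()): arr=[18 9 7 14] head=2 tail=1 count=3
After op 8 (write(3)): arr=[18 3 7 14] head=2 tail=2 count=4
After op 9 (write(17)): arr=[18 3 17 14] head=3 tail=3 count=4

Answer: 9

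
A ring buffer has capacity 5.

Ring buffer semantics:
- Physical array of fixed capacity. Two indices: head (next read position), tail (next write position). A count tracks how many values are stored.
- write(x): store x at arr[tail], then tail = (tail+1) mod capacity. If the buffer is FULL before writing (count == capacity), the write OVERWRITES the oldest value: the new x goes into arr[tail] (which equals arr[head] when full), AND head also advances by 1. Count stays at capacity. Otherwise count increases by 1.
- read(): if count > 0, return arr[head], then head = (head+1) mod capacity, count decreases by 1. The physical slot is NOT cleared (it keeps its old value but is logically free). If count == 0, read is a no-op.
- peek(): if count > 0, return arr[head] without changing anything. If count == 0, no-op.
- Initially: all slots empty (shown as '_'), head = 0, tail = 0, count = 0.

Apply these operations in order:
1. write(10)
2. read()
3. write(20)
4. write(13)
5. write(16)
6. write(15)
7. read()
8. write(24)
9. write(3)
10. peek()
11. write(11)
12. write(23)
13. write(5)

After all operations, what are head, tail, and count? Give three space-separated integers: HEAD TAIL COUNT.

After op 1 (write(10)): arr=[10 _ _ _ _] head=0 tail=1 count=1
After op 2 (read()): arr=[10 _ _ _ _] head=1 tail=1 count=0
After op 3 (write(20)): arr=[10 20 _ _ _] head=1 tail=2 count=1
After op 4 (write(13)): arr=[10 20 13 _ _] head=1 tail=3 count=2
After op 5 (write(16)): arr=[10 20 13 16 _] head=1 tail=4 count=3
After op 6 (write(15)): arr=[10 20 13 16 15] head=1 tail=0 count=4
After op 7 (read()): arr=[10 20 13 16 15] head=2 tail=0 count=3
After op 8 (write(24)): arr=[24 20 13 16 15] head=2 tail=1 count=4
After op 9 (write(3)): arr=[24 3 13 16 15] head=2 tail=2 count=5
After op 10 (peek()): arr=[24 3 13 16 15] head=2 tail=2 count=5
After op 11 (write(11)): arr=[24 3 11 16 15] head=3 tail=3 count=5
After op 12 (write(23)): arr=[24 3 11 23 15] head=4 tail=4 count=5
After op 13 (write(5)): arr=[24 3 11 23 5] head=0 tail=0 count=5

Answer: 0 0 5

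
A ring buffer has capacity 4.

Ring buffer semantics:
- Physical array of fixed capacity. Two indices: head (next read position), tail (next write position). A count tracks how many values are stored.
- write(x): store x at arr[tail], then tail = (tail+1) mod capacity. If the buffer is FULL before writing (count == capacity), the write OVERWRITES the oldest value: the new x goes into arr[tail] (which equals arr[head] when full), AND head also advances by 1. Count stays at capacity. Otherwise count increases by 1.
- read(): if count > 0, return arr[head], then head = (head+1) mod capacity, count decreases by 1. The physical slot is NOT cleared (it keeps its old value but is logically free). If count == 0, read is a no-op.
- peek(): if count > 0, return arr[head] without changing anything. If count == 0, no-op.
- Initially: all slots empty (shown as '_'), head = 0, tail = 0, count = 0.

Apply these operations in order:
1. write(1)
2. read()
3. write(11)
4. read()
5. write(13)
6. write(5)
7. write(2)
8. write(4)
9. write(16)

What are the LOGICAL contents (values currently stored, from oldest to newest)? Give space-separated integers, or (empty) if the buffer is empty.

Answer: 5 2 4 16

Derivation:
After op 1 (write(1)): arr=[1 _ _ _] head=0 tail=1 count=1
After op 2 (read()): arr=[1 _ _ _] head=1 tail=1 count=0
After op 3 (write(11)): arr=[1 11 _ _] head=1 tail=2 count=1
After op 4 (read()): arr=[1 11 _ _] head=2 tail=2 count=0
After op 5 (write(13)): arr=[1 11 13 _] head=2 tail=3 count=1
After op 6 (write(5)): arr=[1 11 13 5] head=2 tail=0 count=2
After op 7 (write(2)): arr=[2 11 13 5] head=2 tail=1 count=3
After op 8 (write(4)): arr=[2 4 13 5] head=2 tail=2 count=4
After op 9 (write(16)): arr=[2 4 16 5] head=3 tail=3 count=4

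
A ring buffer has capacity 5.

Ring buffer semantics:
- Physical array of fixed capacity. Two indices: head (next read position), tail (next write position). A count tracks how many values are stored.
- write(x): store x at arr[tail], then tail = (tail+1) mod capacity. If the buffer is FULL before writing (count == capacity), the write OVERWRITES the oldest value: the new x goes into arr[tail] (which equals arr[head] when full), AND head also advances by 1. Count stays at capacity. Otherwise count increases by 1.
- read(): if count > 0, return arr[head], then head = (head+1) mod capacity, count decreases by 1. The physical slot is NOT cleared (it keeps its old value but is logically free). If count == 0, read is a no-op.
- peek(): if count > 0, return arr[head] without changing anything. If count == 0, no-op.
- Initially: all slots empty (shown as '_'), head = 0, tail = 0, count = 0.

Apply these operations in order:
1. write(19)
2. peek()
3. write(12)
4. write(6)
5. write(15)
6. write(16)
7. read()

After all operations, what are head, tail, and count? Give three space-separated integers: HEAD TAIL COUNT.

Answer: 1 0 4

Derivation:
After op 1 (write(19)): arr=[19 _ _ _ _] head=0 tail=1 count=1
After op 2 (peek()): arr=[19 _ _ _ _] head=0 tail=1 count=1
After op 3 (write(12)): arr=[19 12 _ _ _] head=0 tail=2 count=2
After op 4 (write(6)): arr=[19 12 6 _ _] head=0 tail=3 count=3
After op 5 (write(15)): arr=[19 12 6 15 _] head=0 tail=4 count=4
After op 6 (write(16)): arr=[19 12 6 15 16] head=0 tail=0 count=5
After op 7 (read()): arr=[19 12 6 15 16] head=1 tail=0 count=4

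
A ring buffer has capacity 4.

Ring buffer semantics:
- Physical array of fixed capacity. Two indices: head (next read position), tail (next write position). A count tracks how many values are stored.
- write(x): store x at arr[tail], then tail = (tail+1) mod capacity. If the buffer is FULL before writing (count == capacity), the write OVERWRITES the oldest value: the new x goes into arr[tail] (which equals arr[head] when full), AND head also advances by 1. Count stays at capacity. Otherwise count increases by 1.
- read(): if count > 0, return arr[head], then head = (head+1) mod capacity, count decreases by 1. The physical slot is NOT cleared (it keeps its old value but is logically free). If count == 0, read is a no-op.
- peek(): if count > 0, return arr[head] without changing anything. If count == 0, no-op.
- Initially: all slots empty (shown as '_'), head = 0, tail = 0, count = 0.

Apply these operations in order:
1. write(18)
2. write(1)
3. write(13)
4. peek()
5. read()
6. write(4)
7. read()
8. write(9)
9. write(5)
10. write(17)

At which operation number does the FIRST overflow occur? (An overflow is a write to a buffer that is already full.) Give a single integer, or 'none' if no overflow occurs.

Answer: 10

Derivation:
After op 1 (write(18)): arr=[18 _ _ _] head=0 tail=1 count=1
After op 2 (write(1)): arr=[18 1 _ _] head=0 tail=2 count=2
After op 3 (write(13)): arr=[18 1 13 _] head=0 tail=3 count=3
After op 4 (peek()): arr=[18 1 13 _] head=0 tail=3 count=3
After op 5 (read()): arr=[18 1 13 _] head=1 tail=3 count=2
After op 6 (write(4)): arr=[18 1 13 4] head=1 tail=0 count=3
After op 7 (read()): arr=[18 1 13 4] head=2 tail=0 count=2
After op 8 (write(9)): arr=[9 1 13 4] head=2 tail=1 count=3
After op 9 (write(5)): arr=[9 5 13 4] head=2 tail=2 count=4
After op 10 (write(17)): arr=[9 5 17 4] head=3 tail=3 count=4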